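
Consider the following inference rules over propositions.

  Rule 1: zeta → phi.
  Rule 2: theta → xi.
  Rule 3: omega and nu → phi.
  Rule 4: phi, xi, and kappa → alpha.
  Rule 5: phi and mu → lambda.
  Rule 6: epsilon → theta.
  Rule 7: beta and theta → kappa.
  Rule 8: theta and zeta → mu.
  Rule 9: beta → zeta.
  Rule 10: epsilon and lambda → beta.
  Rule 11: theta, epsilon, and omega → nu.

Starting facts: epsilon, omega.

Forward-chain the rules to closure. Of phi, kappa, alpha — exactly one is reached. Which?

From epsilon, Rule 6 gives theta.
From theta, epsilon, and omega, Rule 11 gives nu.
From omega and nu, Rule 3 gives phi.
kappa would need beta and theta (Rule 7), but beta is never established. alpha would need phi, xi, and kappa (Rule 4), but kappa is never established.

phi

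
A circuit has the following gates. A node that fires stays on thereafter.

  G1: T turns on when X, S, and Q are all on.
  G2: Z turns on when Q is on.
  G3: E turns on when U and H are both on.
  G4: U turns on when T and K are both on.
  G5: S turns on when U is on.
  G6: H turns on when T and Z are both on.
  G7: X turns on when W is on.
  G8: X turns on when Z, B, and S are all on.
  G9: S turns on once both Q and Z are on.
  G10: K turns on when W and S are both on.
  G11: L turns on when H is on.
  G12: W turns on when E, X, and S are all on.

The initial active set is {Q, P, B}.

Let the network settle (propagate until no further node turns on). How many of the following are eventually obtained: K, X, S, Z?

Q is on, so Z turns on (G2).
G9: Q and Z on → S on.
G8: Z, B, and S on → X on.
K would need W and S (G10), but W never turns on.
X: reached.
S: reached.
Z: reached.
Reached: X, S, and Z — 3 of the 4.

3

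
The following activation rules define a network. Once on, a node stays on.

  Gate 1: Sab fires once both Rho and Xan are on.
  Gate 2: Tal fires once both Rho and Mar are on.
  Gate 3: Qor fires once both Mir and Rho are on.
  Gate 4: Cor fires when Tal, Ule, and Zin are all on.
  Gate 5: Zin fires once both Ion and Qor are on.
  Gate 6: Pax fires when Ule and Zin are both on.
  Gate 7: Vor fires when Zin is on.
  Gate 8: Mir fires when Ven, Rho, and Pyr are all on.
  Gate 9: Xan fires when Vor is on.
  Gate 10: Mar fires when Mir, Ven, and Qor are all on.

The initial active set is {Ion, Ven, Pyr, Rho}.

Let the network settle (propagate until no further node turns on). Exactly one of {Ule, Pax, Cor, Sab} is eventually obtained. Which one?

Ven, Rho, and Pyr are on, so Mir fires (Gate 8).
Gate 3: Mir and Rho on → Qor on.
Gate 5: Ion and Qor on → Zin on.
Zin is on, so Vor fires (Gate 7).
Vor is on, so Xan fires (Gate 9).
Rho and Xan are on, so Sab fires (Gate 1).
No rule produces Ule, and it is not given. Pax would need Ule and Zin (Gate 6), but Ule never turns on. Cor would need Tal, Ule, and Zin (Gate 4), but Ule never turns on.

Sab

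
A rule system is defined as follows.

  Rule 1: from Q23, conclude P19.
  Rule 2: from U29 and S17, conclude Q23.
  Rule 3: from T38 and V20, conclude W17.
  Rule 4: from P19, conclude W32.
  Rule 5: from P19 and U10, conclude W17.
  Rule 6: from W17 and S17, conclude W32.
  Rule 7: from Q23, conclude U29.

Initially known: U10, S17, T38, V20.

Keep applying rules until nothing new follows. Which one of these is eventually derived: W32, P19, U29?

W32

From T38 and V20, Rule 3 gives W17.
From W17 and S17, Rule 6 gives W32.
P19 would need Q23 (Rule 1), but Q23 is never established. U29 would need Q23 (Rule 7), but Q23 is never established.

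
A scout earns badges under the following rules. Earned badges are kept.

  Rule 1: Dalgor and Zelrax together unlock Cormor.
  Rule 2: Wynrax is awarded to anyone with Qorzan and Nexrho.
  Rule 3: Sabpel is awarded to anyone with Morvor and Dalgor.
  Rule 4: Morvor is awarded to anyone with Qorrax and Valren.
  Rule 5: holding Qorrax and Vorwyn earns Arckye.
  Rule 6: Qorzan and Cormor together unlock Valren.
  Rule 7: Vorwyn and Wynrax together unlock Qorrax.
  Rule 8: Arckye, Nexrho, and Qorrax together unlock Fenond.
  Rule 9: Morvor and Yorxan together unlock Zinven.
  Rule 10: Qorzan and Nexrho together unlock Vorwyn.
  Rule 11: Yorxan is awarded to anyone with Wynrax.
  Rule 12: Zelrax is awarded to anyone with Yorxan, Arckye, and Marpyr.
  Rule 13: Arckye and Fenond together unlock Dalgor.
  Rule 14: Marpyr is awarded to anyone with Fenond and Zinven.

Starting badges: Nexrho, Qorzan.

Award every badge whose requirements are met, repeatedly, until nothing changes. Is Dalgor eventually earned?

With Qorzan and Nexrho, Vorwyn is earned (Rule 10).
With Qorzan and Nexrho, Wynrax is earned (Rule 2).
With Vorwyn and Wynrax, Qorrax is earned (Rule 7).
With Qorrax and Vorwyn, Arckye is earned (Rule 5).
With Arckye, Nexrho, and Qorrax, Fenond is earned (Rule 8).
With Arckye and Fenond, Dalgor is earned (Rule 13).

Yes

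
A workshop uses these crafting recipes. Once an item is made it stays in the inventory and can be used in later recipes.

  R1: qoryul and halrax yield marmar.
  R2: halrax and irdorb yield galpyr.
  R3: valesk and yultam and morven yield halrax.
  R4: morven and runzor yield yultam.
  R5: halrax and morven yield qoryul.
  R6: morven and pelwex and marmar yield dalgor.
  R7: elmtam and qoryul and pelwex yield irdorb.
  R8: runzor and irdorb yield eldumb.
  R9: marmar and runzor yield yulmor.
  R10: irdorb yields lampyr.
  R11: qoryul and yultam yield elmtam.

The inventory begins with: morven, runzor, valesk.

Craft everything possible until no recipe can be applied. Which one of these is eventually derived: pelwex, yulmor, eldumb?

Using R4, morven and runzor make yultam.
Using R3, valesk, yultam, and morven make halrax.
halrax and morven → qoryul (R5).
qoryul and halrax → marmar (R1).
marmar and runzor → yulmor (R9).
No rule produces pelwex, and it is not given. eldumb would need runzor and irdorb (R8), but irdorb is never obtained.

yulmor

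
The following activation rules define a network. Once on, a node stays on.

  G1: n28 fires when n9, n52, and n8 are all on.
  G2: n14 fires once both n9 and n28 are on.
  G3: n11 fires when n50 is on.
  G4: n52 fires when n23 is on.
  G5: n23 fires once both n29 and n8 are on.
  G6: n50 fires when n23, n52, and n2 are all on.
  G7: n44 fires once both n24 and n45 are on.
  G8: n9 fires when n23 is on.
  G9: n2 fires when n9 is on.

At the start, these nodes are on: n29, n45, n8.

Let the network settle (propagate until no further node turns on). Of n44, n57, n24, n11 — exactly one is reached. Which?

n11

G5: n29 and n8 on → n23 on.
G4: n23 on → n52 on.
n23 is on, so n9 fires (G8).
G9: n9 on → n2 on.
n23, n52, and n2 are on, so n50 fires (G6).
n50 is on, so n11 fires (G3).
n44 would need n24 and n45 (G7), but n24 never turns on. No rule produces n24, and it is not given. No rule produces n57, and it is not given.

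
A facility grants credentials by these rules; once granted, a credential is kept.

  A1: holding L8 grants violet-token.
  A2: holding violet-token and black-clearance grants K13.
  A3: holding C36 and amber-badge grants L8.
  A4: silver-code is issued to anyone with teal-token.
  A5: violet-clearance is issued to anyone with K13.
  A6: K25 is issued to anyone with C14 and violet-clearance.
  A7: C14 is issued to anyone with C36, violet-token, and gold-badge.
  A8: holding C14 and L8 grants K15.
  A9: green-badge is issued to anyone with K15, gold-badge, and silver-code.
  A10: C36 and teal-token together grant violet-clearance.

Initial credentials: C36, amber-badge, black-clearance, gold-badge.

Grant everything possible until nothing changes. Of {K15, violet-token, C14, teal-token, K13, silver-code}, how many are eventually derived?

4

Holding C36 and amber-badge grants L8 (A3).
Holding L8 grants violet-token (A1).
Holding C36, violet-token, and gold-badge grants C14 (A7).
Holding violet-token and black-clearance grants K13 (A2).
Holding C14 and L8 grants K15 (A8).
K15: reached.
violet-token: reached.
C14: reached.
No rule produces teal-token, and it is not given.
K13: reached.
silver-code would need teal-token (A4), but teal-token is never granted.
Reached: K15, violet-token, C14, and K13 — 4 of the 6.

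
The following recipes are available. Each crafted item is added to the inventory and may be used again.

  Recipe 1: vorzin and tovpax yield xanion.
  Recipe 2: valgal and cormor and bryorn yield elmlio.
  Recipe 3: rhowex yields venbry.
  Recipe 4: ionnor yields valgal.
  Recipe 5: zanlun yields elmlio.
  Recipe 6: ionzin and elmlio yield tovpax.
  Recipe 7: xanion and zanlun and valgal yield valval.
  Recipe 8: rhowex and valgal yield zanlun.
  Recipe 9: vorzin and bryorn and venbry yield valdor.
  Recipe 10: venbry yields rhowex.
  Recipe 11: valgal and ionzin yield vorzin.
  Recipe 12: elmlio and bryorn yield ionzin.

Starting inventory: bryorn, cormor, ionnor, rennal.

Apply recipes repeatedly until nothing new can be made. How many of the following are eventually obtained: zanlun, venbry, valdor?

zanlun would need rhowex and valgal (Recipe 8), but rhowex is never obtained.
venbry would need rhowex (Recipe 3), but rhowex is never obtained.
valdor would need vorzin, bryorn, and venbry (Recipe 9), but venbry is never obtained.
None of the 3 are reached.

0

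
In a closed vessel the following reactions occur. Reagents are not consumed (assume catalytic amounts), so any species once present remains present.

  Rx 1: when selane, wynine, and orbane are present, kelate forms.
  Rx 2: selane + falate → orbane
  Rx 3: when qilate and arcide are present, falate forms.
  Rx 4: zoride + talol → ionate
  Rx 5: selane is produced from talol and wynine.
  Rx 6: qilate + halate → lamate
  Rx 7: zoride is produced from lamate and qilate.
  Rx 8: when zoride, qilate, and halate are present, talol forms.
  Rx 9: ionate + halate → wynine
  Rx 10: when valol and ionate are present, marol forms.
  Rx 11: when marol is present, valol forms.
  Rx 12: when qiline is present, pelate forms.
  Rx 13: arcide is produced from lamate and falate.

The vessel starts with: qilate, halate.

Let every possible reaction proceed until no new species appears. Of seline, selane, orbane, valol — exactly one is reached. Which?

qilate and halate present → lamate forms (Rx 6).
lamate and qilate present → zoride forms (Rx 7).
zoride, qilate, and halate present → talol forms (Rx 8).
zoride and talol present → ionate forms (Rx 4).
ionate and halate present → wynine forms (Rx 9).
talol and wynine present → selane forms (Rx 5).
No rule produces seline, and it is not given. orbane would need selane and falate (Rx 2), but falate never forms. valol would need marol (Rx 11), but marol never forms.

selane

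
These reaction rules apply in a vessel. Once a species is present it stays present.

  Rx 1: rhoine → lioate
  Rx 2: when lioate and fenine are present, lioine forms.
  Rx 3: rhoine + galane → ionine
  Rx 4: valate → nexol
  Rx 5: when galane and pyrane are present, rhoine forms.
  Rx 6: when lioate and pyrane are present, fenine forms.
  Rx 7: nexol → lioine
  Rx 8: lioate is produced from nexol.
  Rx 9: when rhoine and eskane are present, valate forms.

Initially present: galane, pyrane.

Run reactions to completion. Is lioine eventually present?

Yes

galane and pyrane present → rhoine forms (Rx 5).
rhoine present → lioate forms (Rx 1).
lioate and pyrane present → fenine forms (Rx 6).
lioate and fenine present → lioine forms (Rx 2).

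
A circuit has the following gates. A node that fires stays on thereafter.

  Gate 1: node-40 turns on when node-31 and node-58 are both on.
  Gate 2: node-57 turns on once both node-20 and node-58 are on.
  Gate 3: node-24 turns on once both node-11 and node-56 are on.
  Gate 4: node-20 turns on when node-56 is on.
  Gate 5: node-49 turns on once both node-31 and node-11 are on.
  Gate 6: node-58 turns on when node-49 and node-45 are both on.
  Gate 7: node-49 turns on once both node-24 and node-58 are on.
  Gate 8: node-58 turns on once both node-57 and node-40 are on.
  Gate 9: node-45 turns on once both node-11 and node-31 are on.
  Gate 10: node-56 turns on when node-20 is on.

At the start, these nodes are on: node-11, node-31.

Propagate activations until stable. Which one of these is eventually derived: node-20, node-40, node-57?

node-31 and node-11 are on, so node-49 turns on (Gate 5).
node-11 and node-31 are on, so node-45 turns on (Gate 9).
Gate 6: node-49 and node-45 on → node-58 on.
node-31 and node-58 are on, so node-40 turns on (Gate 1).
node-20 would need node-56 (Gate 4), but node-56 never turns on. node-57 would need node-20 and node-58 (Gate 2), but node-20 never turns on.

node-40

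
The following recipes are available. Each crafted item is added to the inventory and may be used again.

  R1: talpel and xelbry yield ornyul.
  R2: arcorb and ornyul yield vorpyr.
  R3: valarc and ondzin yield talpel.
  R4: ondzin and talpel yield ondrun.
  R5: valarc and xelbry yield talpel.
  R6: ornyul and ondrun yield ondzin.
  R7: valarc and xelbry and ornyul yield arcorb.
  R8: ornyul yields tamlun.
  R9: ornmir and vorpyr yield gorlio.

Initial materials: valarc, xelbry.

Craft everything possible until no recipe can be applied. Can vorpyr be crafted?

Using R5, valarc and xelbry make talpel.
Using R1, talpel and xelbry make ornyul.
Using R7, valarc, xelbry, and ornyul make arcorb.
arcorb and ornyul → vorpyr (R2).

Yes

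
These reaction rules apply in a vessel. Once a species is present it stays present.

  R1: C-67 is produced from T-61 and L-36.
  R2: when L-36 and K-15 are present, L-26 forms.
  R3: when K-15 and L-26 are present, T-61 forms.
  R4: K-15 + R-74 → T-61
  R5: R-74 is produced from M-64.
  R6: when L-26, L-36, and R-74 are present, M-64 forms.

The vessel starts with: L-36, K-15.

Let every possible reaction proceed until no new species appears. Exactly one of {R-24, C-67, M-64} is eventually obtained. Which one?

L-36 and K-15 present → L-26 forms (R2).
K-15 and L-26 present → T-61 forms (R3).
T-61 and L-36 present → C-67 forms (R1).
No rule produces R-24, and it is not given. M-64 would need L-26, L-36, and R-74 (R6), but R-74 never forms.

C-67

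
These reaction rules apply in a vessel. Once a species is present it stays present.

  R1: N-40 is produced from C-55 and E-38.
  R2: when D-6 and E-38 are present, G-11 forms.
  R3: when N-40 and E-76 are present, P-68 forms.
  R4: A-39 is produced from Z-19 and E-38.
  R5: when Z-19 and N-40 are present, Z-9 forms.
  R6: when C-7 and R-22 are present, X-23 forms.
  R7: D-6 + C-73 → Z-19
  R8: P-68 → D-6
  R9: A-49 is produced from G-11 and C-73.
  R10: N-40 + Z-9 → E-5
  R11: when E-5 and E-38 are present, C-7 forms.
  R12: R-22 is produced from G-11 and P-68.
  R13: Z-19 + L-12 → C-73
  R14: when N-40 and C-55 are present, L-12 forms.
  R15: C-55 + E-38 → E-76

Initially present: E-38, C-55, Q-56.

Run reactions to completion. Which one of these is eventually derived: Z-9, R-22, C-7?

C-55 and E-38 present → E-76 forms (R15).
C-55 and E-38 present → N-40 forms (R1).
N-40 and E-76 present → P-68 forms (R3).
P-68 present → D-6 forms (R8).
D-6 and E-38 present → G-11 forms (R2).
G-11 and P-68 present → R-22 forms (R12).
C-7 would need E-5 and E-38 (R11), but E-5 never forms. Z-9 would need Z-19 and N-40 (R5), but Z-19 never forms.

R-22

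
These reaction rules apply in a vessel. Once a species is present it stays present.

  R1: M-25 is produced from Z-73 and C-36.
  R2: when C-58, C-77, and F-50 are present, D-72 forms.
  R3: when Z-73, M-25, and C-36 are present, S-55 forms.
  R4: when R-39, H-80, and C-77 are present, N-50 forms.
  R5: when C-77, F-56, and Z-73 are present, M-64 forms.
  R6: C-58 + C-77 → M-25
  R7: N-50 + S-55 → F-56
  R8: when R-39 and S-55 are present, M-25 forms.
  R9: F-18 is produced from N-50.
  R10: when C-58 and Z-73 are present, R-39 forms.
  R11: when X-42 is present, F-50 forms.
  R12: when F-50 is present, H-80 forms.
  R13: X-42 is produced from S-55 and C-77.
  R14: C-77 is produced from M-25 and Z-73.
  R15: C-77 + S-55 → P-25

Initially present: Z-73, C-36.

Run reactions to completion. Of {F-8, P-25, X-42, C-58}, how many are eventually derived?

Z-73 and C-36 present → M-25 forms (R1).
Z-73, M-25, and C-36 present → S-55 forms (R3).
M-25 and Z-73 present → C-77 forms (R14).
C-77 and S-55 present → P-25 forms (R15).
S-55 and C-77 present → X-42 forms (R13).
No rule produces F-8, and it is not given.
P-25: reached.
X-42: reached.
No rule produces C-58, and it is not given.
Reached: P-25 and X-42 — 2 of the 4.

2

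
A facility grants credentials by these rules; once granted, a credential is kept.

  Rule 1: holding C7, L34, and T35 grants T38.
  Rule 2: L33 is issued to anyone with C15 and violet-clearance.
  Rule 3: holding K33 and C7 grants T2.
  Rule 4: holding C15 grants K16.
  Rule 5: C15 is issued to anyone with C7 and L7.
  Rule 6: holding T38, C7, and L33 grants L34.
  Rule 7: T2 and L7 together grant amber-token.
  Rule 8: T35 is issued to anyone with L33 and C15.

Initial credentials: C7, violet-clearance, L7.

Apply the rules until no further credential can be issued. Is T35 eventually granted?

Holding C7 and L7 grants C15 (Rule 5).
Holding C15 and violet-clearance grants L33 (Rule 2).
Holding L33 and C15 grants T35 (Rule 8).

Yes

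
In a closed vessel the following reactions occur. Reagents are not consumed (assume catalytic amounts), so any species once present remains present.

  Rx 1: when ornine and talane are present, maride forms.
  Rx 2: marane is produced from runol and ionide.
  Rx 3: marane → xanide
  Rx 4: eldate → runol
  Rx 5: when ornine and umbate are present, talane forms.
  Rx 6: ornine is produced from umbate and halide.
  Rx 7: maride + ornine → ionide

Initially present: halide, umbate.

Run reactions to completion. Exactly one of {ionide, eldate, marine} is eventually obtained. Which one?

umbate and halide present → ornine forms (Rx 6).
ornine and umbate present → talane forms (Rx 5).
ornine and talane present → maride forms (Rx 1).
maride and ornine present → ionide forms (Rx 7).
No rule produces eldate, and it is not given. No rule produces marine, and it is not given.

ionide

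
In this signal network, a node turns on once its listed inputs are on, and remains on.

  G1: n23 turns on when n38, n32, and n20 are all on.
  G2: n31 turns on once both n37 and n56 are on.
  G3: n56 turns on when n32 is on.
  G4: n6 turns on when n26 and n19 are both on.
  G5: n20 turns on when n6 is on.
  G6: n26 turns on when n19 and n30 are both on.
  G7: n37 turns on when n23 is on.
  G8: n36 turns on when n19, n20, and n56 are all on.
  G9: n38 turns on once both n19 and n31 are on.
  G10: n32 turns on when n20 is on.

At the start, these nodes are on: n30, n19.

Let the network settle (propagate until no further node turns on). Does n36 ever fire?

n19 and n30 are on, so n26 turns on (G6).
n26 and n19 are on, so n6 turns on (G4).
n6 is on, so n20 turns on (G5).
n20 is on, so n32 turns on (G10).
n32 is on, so n56 turns on (G3).
n19, n20, and n56 are on, so n36 turns on (G8).

Yes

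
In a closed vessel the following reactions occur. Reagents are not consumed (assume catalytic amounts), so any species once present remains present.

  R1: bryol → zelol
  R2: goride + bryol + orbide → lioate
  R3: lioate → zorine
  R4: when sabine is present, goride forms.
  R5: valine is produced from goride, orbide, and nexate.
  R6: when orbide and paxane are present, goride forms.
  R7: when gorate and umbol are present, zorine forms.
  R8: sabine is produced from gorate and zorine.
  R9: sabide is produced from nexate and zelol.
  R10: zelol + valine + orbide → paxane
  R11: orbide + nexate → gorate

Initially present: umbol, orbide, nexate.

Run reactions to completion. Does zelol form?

No

zelol would need bryol (R1), but bryol never forms.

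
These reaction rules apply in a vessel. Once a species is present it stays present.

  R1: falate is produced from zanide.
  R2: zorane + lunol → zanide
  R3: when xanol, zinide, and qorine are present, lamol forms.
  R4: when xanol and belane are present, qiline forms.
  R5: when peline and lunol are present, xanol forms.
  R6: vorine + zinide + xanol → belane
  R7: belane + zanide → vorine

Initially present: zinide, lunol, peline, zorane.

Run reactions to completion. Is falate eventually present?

Yes

zorane and lunol present → zanide forms (R2).
zanide present → falate forms (R1).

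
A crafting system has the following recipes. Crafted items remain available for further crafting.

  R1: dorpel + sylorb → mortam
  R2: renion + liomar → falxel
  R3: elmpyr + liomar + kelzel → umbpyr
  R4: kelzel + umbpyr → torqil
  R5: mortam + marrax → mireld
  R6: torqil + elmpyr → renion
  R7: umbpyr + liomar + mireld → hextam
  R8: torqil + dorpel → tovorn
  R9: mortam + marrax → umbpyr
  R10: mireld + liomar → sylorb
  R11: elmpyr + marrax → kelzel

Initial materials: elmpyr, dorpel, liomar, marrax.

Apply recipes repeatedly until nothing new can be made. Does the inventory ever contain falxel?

elmpyr + marrax → kelzel (R11).
Using R3, elmpyr, liomar, and kelzel make umbpyr.
Using R4, kelzel and umbpyr make torqil.
Using R6, torqil and elmpyr make renion.
Using R2, renion and liomar make falxel.

Yes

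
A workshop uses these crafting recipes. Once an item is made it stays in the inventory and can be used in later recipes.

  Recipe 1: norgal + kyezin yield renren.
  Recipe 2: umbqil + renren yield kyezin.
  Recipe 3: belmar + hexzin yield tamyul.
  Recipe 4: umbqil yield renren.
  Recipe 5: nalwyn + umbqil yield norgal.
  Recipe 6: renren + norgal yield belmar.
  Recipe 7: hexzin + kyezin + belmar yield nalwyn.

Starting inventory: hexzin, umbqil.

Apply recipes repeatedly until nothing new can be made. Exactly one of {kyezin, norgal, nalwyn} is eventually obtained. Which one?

kyezin

Using Recipe 4, umbqil makes renren.
Using Recipe 2, umbqil and renren make kyezin.
norgal would need nalwyn and umbqil (Recipe 5), but nalwyn is never obtained. nalwyn would need hexzin, kyezin, and belmar (Recipe 7), but belmar is never obtained.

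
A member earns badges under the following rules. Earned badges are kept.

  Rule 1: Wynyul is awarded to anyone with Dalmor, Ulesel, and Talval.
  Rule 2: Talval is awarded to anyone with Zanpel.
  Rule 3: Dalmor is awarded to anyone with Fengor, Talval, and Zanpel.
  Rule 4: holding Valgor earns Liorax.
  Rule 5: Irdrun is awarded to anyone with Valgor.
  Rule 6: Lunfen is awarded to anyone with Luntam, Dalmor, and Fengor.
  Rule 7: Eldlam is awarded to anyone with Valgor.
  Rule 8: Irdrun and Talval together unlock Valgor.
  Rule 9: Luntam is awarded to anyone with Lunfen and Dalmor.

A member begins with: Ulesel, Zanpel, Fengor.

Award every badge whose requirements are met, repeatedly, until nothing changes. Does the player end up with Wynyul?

Yes

With Zanpel, Talval is earned (Rule 2).
With Fengor, Talval, and Zanpel, Dalmor is earned (Rule 3).
With Dalmor, Ulesel, and Talval, Wynyul is earned (Rule 1).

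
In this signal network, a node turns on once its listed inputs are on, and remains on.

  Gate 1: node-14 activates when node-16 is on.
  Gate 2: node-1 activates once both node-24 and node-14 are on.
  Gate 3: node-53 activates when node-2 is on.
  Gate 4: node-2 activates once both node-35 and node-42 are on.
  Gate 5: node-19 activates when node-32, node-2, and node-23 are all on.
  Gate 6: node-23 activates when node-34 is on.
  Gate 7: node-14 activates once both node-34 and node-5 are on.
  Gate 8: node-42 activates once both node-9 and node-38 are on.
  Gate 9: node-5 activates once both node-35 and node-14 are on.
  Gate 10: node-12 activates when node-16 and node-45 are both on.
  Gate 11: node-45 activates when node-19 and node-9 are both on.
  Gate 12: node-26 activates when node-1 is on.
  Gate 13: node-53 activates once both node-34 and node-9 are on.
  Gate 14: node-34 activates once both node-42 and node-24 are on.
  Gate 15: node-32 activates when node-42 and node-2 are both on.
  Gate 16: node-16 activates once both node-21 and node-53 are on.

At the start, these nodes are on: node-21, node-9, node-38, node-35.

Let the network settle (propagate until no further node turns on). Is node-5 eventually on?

node-9 and node-38 are on, so node-42 activates (Gate 8).
node-35 and node-42 are on, so node-2 activates (Gate 4).
node-2 is on, so node-53 activates (Gate 3).
Gate 16: node-21 and node-53 on → node-16 on.
node-16 is on, so node-14 activates (Gate 1).
node-35 and node-14 are on, so node-5 activates (Gate 9).

Yes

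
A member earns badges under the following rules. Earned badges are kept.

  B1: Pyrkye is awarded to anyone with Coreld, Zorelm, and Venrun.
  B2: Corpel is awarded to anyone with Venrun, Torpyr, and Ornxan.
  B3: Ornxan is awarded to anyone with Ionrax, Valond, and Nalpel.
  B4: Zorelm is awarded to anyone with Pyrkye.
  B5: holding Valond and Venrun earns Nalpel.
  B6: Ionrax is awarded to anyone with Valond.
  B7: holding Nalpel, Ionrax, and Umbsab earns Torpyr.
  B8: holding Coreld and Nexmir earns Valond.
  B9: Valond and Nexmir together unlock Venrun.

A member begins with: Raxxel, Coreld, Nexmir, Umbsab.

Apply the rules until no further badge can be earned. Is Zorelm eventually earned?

No

Zorelm would need Pyrkye (B4), but Pyrkye is never earned.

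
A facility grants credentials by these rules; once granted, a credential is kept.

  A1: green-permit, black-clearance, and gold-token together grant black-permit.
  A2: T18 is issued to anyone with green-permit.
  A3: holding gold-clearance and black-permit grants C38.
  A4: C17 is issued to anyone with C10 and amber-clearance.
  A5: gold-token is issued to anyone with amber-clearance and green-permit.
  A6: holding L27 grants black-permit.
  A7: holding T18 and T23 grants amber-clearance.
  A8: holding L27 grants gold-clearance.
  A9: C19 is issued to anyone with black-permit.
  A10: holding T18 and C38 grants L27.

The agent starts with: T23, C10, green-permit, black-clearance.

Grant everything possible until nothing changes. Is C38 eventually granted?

C38 would need gold-clearance and black-permit (A3), but gold-clearance is never granted.

No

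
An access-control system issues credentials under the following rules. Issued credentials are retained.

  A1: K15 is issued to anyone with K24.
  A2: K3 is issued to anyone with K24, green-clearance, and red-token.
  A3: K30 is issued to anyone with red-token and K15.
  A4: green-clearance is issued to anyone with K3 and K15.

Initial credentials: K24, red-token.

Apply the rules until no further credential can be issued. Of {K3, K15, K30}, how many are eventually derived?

Holding K24 grants K15 (A1).
Holding red-token and K15 grants K30 (A3).
K3 would need K24, green-clearance, and red-token (A2), but green-clearance is never granted.
K15: reached.
K30: reached.
Reached: K15 and K30 — 2 of the 3.

2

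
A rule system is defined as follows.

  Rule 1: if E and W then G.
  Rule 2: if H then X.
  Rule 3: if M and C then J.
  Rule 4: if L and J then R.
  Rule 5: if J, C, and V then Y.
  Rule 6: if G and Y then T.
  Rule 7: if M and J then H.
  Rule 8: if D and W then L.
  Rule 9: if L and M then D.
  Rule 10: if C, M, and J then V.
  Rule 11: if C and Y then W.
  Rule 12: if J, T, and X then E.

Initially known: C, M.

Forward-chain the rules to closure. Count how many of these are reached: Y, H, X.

From M and C, Rule 3 gives J.
From C, M, and J, Rule 10 gives V.
M and J hold, so H follows (Rule 7).
From H, Rule 2 gives X.
From J, C, and V, Rule 5 gives Y.
Y: reached.
H: reached.
X: reached.
All 3 are reached.

3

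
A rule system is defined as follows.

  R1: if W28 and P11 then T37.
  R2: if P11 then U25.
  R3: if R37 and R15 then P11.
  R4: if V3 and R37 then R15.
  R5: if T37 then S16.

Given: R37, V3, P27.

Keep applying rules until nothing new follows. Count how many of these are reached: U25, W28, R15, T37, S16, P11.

V3 and R37 hold, so R15 follows (R4).
R37 and R15 hold, so P11 follows (R3).
From P11, R2 gives U25.
U25: reached.
No rule produces W28, and it is not given.
R15: reached.
T37 would need W28 and P11 (R1), but W28 is never established.
S16 would need T37 (R5), but T37 is never established.
P11: reached.
Reached: U25, R15, and P11 — 3 of the 6.

3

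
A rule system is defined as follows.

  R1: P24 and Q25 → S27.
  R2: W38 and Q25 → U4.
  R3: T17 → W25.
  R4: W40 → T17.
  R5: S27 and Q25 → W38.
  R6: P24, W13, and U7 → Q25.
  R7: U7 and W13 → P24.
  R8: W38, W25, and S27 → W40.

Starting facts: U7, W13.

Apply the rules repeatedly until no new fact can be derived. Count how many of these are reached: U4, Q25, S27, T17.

3

U7 and W13 hold, so P24 follows (R7).
From P24, W13, and U7, R6 gives Q25.
From P24 and Q25, R1 gives S27.
From S27 and Q25, R5 gives W38.
W38 and Q25 hold, so U4 follows (R2).
U4: reached.
Q25: reached.
S27: reached.
T17 would need W40 (R4), but W40 is never established.
Reached: U4, Q25, and S27 — 3 of the 4.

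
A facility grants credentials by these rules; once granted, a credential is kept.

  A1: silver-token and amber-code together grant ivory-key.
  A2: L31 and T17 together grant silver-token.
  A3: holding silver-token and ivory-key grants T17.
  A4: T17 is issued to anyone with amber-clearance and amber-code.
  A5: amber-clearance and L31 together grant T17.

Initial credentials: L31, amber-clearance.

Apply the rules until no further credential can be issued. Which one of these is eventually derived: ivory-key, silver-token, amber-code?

silver-token

Holding amber-clearance and L31 grants T17 (A5).
Holding L31 and T17 grants silver-token (A2).
ivory-key would need silver-token and amber-code (A1), but amber-code is never granted. No rule produces amber-code, and it is not given.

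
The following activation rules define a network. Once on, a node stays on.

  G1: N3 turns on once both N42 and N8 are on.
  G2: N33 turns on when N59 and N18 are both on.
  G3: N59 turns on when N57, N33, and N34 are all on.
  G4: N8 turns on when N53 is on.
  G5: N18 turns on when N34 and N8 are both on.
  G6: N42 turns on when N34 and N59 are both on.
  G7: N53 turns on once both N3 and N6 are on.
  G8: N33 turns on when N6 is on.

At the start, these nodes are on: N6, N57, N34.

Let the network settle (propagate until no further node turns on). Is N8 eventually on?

N8 would need N53 (G4), but N53 never turns on.

No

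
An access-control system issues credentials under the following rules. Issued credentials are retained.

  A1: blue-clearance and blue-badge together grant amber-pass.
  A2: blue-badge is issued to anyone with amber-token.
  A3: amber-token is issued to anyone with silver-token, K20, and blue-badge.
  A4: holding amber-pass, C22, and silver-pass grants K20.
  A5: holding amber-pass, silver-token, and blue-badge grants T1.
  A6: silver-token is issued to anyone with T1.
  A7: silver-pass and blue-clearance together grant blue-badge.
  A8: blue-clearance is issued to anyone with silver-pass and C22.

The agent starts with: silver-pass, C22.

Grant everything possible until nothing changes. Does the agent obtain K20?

Holding silver-pass and C22 grants blue-clearance (A8).
Holding silver-pass and blue-clearance grants blue-badge (A7).
Holding blue-clearance and blue-badge grants amber-pass (A1).
Holding amber-pass, C22, and silver-pass grants K20 (A4).

Yes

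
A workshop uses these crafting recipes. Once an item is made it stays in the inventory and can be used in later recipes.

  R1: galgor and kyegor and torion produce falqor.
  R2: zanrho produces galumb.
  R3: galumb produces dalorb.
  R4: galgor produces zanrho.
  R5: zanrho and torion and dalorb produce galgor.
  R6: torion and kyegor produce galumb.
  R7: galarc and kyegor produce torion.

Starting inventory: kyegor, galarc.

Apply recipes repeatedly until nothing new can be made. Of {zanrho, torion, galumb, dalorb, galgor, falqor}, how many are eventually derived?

3

Using R7, galarc and kyegor make torion.
torion and kyegor → galumb (R6).
Using R3, galumb makes dalorb.
zanrho would need galgor (R4), but galgor is never obtained.
torion: reached.
galumb: reached.
dalorb: reached.
galgor would need zanrho, torion, and dalorb (R5), but zanrho is never obtained.
falqor would need galgor, kyegor, and torion (R1), but galgor is never obtained.
Reached: torion, galumb, and dalorb — 3 of the 6.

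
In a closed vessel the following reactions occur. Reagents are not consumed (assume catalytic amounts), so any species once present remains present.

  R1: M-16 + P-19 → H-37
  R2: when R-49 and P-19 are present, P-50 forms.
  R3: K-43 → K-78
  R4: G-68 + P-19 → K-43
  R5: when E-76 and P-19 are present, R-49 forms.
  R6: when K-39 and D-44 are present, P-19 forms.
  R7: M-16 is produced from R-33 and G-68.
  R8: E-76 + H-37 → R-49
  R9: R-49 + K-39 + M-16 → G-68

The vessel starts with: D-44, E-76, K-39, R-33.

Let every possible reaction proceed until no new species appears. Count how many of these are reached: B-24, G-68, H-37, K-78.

0

No rule produces B-24, and it is not given.
G-68 would need R-49, K-39, and M-16 (R9), but M-16 never forms.
H-37 would need M-16 and P-19 (R1), but M-16 never forms.
K-78 would need K-43 (R3), but K-43 never forms.
None of the 4 are reached.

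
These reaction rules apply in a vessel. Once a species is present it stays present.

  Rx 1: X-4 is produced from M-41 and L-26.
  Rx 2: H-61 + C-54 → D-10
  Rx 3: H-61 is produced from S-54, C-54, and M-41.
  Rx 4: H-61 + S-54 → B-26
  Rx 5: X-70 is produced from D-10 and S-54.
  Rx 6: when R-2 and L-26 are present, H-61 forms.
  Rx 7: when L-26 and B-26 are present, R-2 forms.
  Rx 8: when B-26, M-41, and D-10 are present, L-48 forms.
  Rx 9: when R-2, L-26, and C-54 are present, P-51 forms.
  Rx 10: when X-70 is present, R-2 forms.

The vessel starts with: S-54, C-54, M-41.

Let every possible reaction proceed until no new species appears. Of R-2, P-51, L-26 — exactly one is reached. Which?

S-54, C-54, and M-41 present → H-61 forms (Rx 3).
H-61 and C-54 present → D-10 forms (Rx 2).
D-10 and S-54 present → X-70 forms (Rx 5).
X-70 present → R-2 forms (Rx 10).
No rule produces L-26, and it is not given. P-51 would need R-2, L-26, and C-54 (Rx 9), but L-26 never forms.

R-2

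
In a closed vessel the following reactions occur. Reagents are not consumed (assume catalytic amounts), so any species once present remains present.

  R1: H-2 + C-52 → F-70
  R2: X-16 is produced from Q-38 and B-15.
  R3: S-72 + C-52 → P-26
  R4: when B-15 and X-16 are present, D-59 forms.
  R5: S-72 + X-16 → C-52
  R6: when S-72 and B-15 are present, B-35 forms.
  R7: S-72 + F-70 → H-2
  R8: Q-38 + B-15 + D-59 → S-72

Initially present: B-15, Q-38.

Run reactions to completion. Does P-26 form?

Q-38 and B-15 present → X-16 forms (R2).
B-15 and X-16 present → D-59 forms (R4).
Q-38, B-15, and D-59 present → S-72 forms (R8).
S-72 and X-16 present → C-52 forms (R5).
S-72 and C-52 present → P-26 forms (R3).

Yes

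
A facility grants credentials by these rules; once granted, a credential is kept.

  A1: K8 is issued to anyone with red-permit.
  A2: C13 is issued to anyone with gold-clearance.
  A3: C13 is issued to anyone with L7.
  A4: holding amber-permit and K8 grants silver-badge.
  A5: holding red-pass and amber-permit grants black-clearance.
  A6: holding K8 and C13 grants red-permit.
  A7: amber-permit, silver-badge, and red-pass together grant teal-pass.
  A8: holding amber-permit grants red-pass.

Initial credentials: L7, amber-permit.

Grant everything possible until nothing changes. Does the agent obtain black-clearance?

Holding amber-permit grants red-pass (A8).
Holding red-pass and amber-permit grants black-clearance (A5).

Yes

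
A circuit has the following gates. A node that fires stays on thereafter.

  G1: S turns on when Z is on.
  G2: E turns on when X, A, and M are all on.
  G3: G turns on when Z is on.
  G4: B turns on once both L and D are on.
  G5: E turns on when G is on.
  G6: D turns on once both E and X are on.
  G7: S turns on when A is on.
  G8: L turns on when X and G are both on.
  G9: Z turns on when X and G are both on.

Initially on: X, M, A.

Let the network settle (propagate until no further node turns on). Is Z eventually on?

No

Z would need X and G (G9), but G never turns on.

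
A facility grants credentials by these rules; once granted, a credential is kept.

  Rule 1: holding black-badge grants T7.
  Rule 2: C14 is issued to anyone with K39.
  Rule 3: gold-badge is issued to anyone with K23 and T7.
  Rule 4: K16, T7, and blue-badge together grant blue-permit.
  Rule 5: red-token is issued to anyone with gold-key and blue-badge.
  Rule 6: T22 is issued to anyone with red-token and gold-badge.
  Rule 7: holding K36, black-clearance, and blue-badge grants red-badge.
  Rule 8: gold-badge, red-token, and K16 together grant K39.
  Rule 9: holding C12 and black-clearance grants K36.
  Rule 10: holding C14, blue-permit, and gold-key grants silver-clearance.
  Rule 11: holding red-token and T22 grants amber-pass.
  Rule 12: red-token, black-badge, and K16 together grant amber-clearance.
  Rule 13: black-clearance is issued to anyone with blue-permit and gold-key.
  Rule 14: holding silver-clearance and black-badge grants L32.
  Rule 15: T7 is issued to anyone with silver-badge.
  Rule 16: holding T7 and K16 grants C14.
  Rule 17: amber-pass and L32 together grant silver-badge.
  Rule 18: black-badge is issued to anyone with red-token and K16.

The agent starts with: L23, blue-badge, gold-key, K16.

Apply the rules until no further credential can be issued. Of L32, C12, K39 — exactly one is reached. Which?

L32

Holding gold-key and blue-badge grants red-token (Rule 5).
Holding red-token and K16 grants black-badge (Rule 18).
Holding black-badge grants T7 (Rule 1).
Holding T7 and K16 grants C14 (Rule 16).
Holding K16, T7, and blue-badge grants blue-permit (Rule 4).
Holding C14, blue-permit, and gold-key grants silver-clearance (Rule 10).
Holding silver-clearance and black-badge grants L32 (Rule 14).
K39 would need gold-badge, red-token, and K16 (Rule 8), but gold-badge is never granted. No rule produces C12, and it is not given.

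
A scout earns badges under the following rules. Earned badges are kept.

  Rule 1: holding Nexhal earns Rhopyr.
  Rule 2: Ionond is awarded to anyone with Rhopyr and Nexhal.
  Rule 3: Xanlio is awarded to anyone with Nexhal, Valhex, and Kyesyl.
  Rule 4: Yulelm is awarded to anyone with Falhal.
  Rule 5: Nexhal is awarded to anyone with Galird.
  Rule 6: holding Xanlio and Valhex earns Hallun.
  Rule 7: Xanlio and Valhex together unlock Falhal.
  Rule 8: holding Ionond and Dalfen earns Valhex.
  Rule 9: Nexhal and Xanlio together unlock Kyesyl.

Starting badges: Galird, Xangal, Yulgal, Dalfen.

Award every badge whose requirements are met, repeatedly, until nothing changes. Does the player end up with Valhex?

With Galird, Nexhal is earned (Rule 5).
With Nexhal, Rhopyr is earned (Rule 1).
With Rhopyr and Nexhal, Ionond is earned (Rule 2).
With Ionond and Dalfen, Valhex is earned (Rule 8).

Yes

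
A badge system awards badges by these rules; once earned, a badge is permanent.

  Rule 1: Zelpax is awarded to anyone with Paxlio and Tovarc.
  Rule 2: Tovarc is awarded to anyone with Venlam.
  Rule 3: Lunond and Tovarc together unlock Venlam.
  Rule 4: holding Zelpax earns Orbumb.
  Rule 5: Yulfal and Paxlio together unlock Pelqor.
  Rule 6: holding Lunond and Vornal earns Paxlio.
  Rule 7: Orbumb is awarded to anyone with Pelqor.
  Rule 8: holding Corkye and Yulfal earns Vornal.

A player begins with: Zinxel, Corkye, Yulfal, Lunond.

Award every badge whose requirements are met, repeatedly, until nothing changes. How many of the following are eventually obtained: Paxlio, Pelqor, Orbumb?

3

With Corkye and Yulfal, Vornal is earned (Rule 8).
With Lunond and Vornal, Paxlio is earned (Rule 6).
With Yulfal and Paxlio, Pelqor is earned (Rule 5).
With Pelqor, Orbumb is earned (Rule 7).
Paxlio: reached.
Pelqor: reached.
Orbumb: reached.
All 3 are reached.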